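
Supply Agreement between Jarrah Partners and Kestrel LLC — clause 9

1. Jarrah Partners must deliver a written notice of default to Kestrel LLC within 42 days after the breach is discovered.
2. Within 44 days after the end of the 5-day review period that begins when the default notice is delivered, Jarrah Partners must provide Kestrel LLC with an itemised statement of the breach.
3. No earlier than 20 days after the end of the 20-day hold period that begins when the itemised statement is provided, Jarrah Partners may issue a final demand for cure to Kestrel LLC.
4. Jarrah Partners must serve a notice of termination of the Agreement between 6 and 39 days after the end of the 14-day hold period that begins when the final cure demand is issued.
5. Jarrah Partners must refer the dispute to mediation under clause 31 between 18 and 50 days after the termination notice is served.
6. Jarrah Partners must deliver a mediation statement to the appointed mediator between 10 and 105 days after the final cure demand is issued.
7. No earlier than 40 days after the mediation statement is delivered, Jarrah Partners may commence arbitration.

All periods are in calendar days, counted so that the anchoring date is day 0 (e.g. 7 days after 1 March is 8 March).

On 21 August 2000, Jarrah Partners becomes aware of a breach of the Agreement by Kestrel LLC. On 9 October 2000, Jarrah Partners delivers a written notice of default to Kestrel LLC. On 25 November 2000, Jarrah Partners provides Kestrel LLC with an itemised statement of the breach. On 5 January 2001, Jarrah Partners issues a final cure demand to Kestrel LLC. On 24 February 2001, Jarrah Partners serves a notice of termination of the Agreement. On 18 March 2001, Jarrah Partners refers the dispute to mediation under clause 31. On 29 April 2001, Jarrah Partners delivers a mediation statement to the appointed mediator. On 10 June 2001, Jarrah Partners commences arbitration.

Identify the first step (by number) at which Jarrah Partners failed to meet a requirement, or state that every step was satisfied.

Step 1

Step 1: 42 days after 21 August 2000 (when the breach is discovered) is 2 October 2000; not done until 9 October 2000, 7 days after the deadline.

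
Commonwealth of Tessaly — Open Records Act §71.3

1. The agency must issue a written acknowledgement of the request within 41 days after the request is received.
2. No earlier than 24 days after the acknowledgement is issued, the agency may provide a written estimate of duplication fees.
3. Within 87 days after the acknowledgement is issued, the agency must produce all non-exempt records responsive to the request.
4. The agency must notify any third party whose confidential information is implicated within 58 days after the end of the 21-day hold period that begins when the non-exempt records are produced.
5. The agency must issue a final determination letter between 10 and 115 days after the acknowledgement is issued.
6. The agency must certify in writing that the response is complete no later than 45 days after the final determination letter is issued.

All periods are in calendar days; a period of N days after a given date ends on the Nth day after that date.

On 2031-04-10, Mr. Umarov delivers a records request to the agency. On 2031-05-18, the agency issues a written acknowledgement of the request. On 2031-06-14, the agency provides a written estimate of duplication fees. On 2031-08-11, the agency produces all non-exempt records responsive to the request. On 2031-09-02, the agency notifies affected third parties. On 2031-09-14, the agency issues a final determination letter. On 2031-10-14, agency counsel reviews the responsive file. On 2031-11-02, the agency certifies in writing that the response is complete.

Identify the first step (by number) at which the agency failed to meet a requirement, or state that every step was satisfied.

(1) due by 2031-04-10 + 41 days = 2031-05-21; completed 2031-05-18, before the deadline.
(2) permitted from 2031-05-18 + 24 days = 2031-06-11 onward; 2031-06-14 is on or after that date.
(3) due by 2031-05-18 + 87 days = 2031-08-13; completed 2031-08-11, before the deadline.
(4) due by 2031-09-01 + 58 days = 2031-10-29; 2031-09-02 is within that limit.
(5) the permitted window runs from 2031-05-18 + 10 = 2031-05-28 to 2031-05-18 + 115 = 2031-09-10; 2031-09-14 is 4 days past the end of the window.
Later steps need not be reached.

Step 5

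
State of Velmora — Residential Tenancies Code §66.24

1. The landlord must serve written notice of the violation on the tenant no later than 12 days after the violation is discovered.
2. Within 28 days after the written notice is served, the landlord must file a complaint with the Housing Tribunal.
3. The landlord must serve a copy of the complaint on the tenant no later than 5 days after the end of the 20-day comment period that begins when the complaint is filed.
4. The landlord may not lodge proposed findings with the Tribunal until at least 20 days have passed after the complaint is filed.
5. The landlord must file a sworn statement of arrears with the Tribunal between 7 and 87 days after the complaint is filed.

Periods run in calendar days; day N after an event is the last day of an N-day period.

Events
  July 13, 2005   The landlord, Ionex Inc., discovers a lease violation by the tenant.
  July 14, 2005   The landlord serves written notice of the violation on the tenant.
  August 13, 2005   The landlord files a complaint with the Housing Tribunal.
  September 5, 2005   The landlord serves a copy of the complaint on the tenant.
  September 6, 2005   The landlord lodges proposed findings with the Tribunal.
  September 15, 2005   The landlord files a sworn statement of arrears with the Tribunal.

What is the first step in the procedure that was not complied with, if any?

Step 1: 12 days after July 13, 2005 (when the violation is discovered) is July 25, 2005; done July 14, 2005 — timely.
Step 2: 28 days after July 14, 2005 (when the written notice is served) is August 11, 2005; done August 13, 2005 — 2 days late.
No need to go further; step 2 was not satisfied.

Step 2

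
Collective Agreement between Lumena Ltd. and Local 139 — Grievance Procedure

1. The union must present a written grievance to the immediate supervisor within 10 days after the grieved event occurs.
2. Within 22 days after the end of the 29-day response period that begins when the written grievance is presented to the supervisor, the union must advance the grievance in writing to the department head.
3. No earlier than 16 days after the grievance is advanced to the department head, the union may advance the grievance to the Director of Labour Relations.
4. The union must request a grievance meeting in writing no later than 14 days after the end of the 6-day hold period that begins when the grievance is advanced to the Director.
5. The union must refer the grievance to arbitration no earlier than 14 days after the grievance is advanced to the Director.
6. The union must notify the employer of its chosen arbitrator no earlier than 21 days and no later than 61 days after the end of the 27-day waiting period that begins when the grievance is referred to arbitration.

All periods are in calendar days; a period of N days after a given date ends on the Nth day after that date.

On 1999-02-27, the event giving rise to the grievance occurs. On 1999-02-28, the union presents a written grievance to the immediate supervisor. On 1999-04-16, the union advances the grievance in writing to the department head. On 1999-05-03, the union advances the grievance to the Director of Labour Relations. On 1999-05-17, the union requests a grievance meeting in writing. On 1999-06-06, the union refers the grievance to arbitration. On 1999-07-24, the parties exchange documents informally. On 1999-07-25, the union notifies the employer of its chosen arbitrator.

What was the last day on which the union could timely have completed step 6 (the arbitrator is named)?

The grievance is referred to arbitration on 1999-06-06; the 27-day waiting period therefore ends 1999-07-03, and step 6 runs from that date. The window is 21–61 days after 1999-07-03; it closes on 1999-09-02.

1999-09-02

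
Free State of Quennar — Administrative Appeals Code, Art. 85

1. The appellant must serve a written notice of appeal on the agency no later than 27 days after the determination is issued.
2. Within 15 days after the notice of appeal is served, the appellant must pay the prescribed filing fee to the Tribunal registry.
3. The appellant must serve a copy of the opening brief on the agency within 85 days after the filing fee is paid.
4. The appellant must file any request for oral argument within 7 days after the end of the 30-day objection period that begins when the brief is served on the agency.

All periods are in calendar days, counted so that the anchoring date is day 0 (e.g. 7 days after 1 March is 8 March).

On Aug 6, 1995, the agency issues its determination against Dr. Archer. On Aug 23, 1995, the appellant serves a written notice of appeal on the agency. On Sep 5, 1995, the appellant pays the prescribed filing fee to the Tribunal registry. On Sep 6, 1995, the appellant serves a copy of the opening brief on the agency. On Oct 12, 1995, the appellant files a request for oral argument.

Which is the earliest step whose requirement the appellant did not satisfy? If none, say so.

None — every step was satisfied

Step 1: 27 days after Aug 6, 1995 (when the determination is issued) is Sep 2, 1995; Aug 23, 1995 is within that limit.
Step 2: 15 days after Aug 23, 1995 (when the notice of appeal is served) is Sep 7, 1995; Sep 5, 1995 is within that limit.
Step 3: 85 days after Sep 5, 1995 (when the filing fee is paid) is Nov 29, 1995; completed Sep 6, 1995, before the deadline.
Step 4: 7 days after Oct 6, 1995 (end of the 30-day objection period, which began when the brief is served on the agency on Sep 6, 1995) is Oct 13, 1995; done Oct 12, 1995 — timely.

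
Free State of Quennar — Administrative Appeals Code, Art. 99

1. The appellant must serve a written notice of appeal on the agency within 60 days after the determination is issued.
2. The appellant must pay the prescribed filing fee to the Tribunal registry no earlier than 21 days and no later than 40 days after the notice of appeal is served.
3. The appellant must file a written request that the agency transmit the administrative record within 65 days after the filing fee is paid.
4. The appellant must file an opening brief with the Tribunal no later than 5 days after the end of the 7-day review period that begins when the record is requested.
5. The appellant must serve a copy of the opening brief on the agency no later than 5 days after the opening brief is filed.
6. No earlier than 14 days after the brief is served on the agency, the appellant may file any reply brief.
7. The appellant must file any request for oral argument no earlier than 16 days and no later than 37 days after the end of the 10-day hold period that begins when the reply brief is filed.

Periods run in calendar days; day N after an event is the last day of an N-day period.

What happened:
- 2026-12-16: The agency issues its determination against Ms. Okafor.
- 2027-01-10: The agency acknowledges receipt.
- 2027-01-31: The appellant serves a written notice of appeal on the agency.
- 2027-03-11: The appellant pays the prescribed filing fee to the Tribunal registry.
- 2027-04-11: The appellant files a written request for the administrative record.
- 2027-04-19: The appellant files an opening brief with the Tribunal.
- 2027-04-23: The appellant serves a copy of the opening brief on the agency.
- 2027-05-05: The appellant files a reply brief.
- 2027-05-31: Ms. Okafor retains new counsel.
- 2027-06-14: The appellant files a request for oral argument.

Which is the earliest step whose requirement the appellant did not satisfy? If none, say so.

(1) due by 2026-12-16 + 60 days = 2027-02-14; completed 2027-01-31, before the deadline.
(2) the permitted window runs from 2027-01-31 + 21 = 2027-02-21 to 2027-01-31 + 40 = 2027-03-12; 2027-03-11 falls inside that range.
(3) due by 2027-03-11 + 65 days = 2027-05-15; done 2027-04-11 — timely.
(4) due by 2027-04-18 + 5 days = 2027-04-23; done 2027-04-19 — timely.
(5) due by 2027-04-19 + 5 days = 2027-04-24; completed 2027-04-23, before the deadline.
(6) permitted from 2027-04-23 + 14 days = 2027-05-07 onward; 2027-05-05 is 2 days before the earliest permitted date.
No need to go further; step 6 was not satisfied.

Step 6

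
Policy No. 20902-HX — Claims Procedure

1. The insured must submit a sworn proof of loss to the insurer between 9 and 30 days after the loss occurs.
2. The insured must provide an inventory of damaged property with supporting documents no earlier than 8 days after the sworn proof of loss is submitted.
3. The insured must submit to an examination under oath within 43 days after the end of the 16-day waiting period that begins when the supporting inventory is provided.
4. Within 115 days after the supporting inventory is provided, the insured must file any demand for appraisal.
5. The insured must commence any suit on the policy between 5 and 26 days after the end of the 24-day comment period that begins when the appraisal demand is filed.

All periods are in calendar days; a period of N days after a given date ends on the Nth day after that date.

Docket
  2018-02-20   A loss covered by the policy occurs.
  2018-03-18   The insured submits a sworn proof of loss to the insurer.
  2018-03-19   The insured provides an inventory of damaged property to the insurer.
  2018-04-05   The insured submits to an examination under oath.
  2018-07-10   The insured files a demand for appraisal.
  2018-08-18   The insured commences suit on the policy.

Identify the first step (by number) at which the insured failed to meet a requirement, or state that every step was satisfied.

(1) the permitted window runs from 2018-02-20 + 9 = 2018-03-01 to 2018-02-20 + 30 = 2018-03-22; done 2018-03-18, which is between those dates.
(2) permitted from 2018-03-18 + 8 days = 2018-03-26 onward; acted on 2018-03-19, 7 days prematurely.

Step 2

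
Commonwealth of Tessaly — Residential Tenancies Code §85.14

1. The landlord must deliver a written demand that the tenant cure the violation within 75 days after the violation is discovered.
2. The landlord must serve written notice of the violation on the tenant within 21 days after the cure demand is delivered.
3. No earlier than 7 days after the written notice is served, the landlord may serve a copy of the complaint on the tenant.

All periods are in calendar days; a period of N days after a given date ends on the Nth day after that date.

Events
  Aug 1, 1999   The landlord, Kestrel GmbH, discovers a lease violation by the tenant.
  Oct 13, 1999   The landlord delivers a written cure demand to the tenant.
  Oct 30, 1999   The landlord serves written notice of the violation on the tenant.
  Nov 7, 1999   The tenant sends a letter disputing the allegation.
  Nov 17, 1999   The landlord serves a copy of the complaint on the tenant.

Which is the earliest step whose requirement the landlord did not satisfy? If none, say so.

None — every step was satisfied

Step 1 — counting 75 days from Aug 1, 1999 (when the violation is discovered) gives a deadline of Oct 15, 1999; done Oct 13, 1999 — timely.
Step 2 — counting 21 days from Oct 13, 1999 (when the cure demand is delivered) gives a deadline of Nov 3, 1999; done Oct 30, 1999 — timely.
Step 3 — must wait 7 days from Oct 30, 1999 (when the written notice is served), so not before Nov 6, 1999; done Nov 17, 1999, after the minimum wait.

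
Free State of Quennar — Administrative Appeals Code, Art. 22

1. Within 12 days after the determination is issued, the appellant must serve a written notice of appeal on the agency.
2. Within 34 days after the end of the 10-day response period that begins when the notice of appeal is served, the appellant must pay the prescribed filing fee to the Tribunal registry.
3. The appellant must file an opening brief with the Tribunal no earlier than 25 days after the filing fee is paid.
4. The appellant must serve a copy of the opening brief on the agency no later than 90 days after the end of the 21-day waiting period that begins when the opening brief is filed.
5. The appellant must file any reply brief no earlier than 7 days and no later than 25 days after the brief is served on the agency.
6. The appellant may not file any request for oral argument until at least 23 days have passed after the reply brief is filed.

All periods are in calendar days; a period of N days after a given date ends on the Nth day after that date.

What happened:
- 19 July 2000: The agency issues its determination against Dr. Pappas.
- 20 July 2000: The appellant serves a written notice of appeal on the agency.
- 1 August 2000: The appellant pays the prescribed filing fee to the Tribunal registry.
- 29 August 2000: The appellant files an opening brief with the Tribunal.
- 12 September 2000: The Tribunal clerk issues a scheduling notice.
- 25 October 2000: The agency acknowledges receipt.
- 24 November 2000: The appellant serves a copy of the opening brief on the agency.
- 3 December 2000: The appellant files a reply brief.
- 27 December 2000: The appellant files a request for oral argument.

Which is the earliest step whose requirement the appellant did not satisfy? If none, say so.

None — every step was satisfied

(1) due by 19 July 2000 + 12 days = 31 July 2000; 20 July 2000 is within that limit.
(2) due by 30 July 2000 + 34 days = 2 September 2000; completed 1 August 2000, before the deadline.
(3) permitted from 1 August 2000 + 25 days = 26 August 2000 onward; 29 August 2000 is on or after that date.
(4) due by 19 September 2000 + 90 days = 18 December 2000; done 24 November 2000 — timely.
(5) the permitted window runs from 24 November 2000 + 7 = 1 December 2000 to 24 November 2000 + 25 = 19 December 2000; 3 December 2000 falls inside that range.
(6) permitted from 3 December 2000 + 23 days = 26 December 2000 onward; done 27 December 2000 — permitted.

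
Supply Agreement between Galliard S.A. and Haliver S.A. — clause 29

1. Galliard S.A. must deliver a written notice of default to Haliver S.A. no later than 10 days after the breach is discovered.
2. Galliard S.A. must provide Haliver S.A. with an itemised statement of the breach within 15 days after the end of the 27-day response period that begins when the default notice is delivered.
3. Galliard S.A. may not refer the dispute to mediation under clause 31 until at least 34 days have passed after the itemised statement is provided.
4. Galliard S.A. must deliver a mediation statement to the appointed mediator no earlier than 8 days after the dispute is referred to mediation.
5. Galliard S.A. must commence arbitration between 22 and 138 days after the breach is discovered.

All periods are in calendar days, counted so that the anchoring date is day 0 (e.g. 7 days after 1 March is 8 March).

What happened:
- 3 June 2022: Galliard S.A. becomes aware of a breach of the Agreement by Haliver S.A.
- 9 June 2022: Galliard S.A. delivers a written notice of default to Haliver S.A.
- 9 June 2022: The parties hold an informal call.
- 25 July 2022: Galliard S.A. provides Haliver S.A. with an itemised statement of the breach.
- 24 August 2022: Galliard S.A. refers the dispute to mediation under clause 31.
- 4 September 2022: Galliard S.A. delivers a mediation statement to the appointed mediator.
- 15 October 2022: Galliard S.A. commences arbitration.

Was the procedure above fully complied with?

Step 1 — counting 10 days from 3 June 2022 (when the breach is discovered) gives a deadline of 13 June 2022; completed 9 June 2022, before the deadline.
Step 2 — counting 15 days from 6 July 2022 (end of the 27-day response period, which began when the default notice is delivered on 9 June 2022) gives a deadline of 21 July 2022; 25 July 2022 misses that deadline by 4 days.
No need to go further; step 2 was not satisfied.

No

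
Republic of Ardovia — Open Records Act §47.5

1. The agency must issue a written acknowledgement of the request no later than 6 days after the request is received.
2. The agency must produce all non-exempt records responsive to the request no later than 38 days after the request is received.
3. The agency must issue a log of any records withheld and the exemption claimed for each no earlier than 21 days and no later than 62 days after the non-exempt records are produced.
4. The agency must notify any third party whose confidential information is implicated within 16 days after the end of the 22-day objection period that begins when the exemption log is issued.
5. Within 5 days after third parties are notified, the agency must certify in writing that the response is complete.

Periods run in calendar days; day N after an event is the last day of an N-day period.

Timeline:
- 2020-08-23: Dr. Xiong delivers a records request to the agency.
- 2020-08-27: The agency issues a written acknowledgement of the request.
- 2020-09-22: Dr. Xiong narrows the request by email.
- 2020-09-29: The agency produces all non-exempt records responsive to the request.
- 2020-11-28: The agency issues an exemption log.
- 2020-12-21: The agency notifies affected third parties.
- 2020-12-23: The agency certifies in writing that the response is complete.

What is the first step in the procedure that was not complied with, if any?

Step 1 — counting 6 days from 2020-08-23 (when the request is received) gives a deadline of 2020-08-29; done 2020-08-27 — timely.
Step 2 — counting 38 days from 2020-08-23 (when the request is received) gives a deadline of 2020-09-30; done 2020-09-29 — timely.
Step 3 — 21 and 62 days from 2020-09-29 (when the non-exempt records are produced) are 2020-10-20 and 2020-11-30 respectively; 2020-11-28 falls inside that range.
Step 4 — counting 16 days from 2020-12-20 (end of the 22-day objection period, which began when the exemption log is issued on 2020-11-28) gives a deadline of 2021-01-05; 2020-12-21 is within that limit.
Step 5 — counting 5 days from 2020-12-21 (when third parties are notified) gives a deadline of 2020-12-26; 2020-12-23 is within that limit.

None — every step was satisfied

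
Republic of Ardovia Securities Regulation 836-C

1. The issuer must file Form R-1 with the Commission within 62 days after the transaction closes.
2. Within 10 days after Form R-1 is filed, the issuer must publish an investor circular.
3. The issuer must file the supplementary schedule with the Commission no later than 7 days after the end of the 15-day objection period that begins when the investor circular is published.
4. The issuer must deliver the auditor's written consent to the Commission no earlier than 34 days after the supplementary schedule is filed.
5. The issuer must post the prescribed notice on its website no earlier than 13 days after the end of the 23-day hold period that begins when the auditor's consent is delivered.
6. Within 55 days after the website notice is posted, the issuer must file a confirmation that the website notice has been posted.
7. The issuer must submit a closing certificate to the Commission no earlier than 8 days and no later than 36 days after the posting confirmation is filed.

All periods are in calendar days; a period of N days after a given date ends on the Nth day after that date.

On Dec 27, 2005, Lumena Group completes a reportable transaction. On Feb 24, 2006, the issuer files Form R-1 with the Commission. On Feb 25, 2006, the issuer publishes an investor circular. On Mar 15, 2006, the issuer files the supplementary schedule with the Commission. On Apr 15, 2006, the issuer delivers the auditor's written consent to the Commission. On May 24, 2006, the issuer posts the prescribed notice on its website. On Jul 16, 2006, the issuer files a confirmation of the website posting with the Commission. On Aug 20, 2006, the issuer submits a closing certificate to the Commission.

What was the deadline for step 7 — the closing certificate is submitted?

Aug 21, 2006

Step 7 runs from Jul 16, 2006, when the posting confirmation is filed. The window is 8–36 days after Jul 16, 2006; it closes on Aug 21, 2006.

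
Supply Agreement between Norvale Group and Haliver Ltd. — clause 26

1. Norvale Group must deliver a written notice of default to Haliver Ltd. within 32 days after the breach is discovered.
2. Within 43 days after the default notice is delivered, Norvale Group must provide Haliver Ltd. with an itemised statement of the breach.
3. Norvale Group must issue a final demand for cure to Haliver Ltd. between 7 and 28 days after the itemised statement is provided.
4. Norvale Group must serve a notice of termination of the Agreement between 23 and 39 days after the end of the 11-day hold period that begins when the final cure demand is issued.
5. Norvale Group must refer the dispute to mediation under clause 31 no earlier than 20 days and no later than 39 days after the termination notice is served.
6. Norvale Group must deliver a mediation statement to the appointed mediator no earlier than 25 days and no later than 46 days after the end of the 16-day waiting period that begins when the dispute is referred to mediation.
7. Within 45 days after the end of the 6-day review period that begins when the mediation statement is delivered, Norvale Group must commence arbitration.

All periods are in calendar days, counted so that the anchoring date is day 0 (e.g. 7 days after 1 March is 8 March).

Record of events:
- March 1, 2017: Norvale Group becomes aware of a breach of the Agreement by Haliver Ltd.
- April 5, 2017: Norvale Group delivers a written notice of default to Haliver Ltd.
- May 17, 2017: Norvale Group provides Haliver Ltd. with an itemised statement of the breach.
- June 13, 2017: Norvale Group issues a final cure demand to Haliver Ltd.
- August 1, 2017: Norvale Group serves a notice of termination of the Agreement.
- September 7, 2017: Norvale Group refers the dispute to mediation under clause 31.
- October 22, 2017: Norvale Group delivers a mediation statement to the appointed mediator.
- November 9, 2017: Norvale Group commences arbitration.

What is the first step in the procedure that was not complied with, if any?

Step 1

Step 1 — counting 32 days from March 1, 2017 (when the breach is discovered) gives a deadline of April 2, 2017; April 5, 2017 misses that deadline by 3 days.
That is the first point of non-compliance.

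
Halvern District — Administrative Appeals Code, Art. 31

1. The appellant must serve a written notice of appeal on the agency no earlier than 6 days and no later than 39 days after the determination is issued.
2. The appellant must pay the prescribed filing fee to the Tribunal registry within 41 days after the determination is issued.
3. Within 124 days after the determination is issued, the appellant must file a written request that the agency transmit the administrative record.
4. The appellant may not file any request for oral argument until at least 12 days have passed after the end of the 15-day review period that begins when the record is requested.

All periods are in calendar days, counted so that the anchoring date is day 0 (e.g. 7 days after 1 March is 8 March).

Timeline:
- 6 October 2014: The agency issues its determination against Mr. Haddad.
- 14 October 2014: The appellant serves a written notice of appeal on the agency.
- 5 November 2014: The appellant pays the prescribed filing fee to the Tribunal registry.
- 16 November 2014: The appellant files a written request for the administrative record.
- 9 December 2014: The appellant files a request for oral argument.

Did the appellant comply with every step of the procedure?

No

Step 1 — 6 and 39 days from 6 October 2014 (when the determination is issued) are 12 October 2014 and 14 November 2014 respectively; done 14 October 2014, which is between those dates.
Step 2 — counting 41 days from 6 October 2014 (when the determination is issued) gives a deadline of 16 November 2014; completed 5 November 2014, before the deadline.
Step 3 — counting 124 days from 6 October 2014 (when the determination is issued) gives a deadline of 7 February 2015; completed 16 November 2014, before the deadline.
Step 4 — must wait 12 days from 1 December 2014 (end of the 15-day review period, which began when the record is requested on 16 November 2014), so not before 13 December 2014; done 9 December 2014 — 4 days too early.
The procedure was therefore not followed at step 4.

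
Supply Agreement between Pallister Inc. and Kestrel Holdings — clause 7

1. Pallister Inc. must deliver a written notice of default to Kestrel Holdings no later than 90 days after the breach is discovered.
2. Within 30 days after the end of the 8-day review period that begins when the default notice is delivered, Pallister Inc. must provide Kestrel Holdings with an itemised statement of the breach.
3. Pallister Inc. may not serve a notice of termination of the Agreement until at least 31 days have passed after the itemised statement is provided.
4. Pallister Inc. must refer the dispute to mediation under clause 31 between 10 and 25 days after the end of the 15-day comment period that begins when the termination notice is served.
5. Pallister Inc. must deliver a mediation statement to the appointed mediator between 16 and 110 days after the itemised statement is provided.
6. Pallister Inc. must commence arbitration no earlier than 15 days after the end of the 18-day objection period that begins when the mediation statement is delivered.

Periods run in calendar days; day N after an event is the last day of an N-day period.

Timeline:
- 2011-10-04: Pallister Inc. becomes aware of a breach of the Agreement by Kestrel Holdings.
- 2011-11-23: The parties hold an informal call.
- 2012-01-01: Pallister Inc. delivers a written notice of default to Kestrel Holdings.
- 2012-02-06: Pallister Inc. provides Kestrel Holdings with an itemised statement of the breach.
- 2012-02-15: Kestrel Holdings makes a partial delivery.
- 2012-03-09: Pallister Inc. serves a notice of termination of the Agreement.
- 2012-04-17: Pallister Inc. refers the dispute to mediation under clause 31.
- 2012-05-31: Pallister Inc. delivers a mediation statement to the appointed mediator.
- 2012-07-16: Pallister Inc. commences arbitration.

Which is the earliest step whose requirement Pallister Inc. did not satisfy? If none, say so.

Step 5

Step 1: 90 days after 2011-10-04 (when the breach is discovered) is 2012-01-02; 2012-01-01 is within that limit.
Step 2: 30 days after 2012-01-09 (end of the 8-day review period, which began when the default notice is delivered on 2012-01-01) is 2012-02-08; done 2012-02-06 — timely.
Step 3: the earliest permitted date is 31 days after 2012-02-06 (when the itemised statement is provided), i.e. 2012-03-08; done 2012-03-09 — permitted.
Step 4: the window is 10–25 days after 2012-03-24 (end of the 15-day comment period, which began when the termination notice is served on 2012-03-09), so 2012-04-03 through 2012-04-18; 2012-04-17 falls inside that range.
Step 5: the window is 16–110 days after 2012-02-06 (when the itemised statement is provided), so 2012-02-22 through 2012-05-26; 2012-05-31 is 5 days past the end of the window.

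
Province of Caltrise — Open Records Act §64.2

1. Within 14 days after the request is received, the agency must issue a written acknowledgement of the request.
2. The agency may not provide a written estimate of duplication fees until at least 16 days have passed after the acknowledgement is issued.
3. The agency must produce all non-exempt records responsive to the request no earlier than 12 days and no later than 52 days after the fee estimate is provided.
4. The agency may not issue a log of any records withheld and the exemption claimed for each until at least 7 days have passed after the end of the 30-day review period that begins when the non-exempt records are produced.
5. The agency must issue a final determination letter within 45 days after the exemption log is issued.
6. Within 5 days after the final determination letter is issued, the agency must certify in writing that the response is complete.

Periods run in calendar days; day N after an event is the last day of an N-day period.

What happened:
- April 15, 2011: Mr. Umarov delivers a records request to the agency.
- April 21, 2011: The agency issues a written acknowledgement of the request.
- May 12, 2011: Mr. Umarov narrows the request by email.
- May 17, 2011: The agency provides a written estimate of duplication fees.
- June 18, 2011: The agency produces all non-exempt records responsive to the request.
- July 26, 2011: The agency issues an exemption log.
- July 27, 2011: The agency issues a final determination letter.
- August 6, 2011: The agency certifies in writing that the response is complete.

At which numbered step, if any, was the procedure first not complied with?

(1) due by April 15, 2011 + 14 days = April 29, 2011; done April 21, 2011 — timely.
(2) permitted from April 21, 2011 + 16 days = May 7, 2011 onward; May 17, 2011 is on or after that date.
(3) the permitted window runs from May 17, 2011 + 12 = May 29, 2011 to May 17, 2011 + 52 = July 8, 2011; June 18, 2011 falls inside that range.
(4) permitted from July 18, 2011 + 7 days = July 25, 2011 onward; July 26, 2011 is on or after that date.
(5) due by July 26, 2011 + 45 days = September 9, 2011; done July 27, 2011 — timely.
(6) due by July 27, 2011 + 5 days = August 1, 2011; August 6, 2011 misses that deadline by 5 days.
That is the first point of non-compliance.

Step 6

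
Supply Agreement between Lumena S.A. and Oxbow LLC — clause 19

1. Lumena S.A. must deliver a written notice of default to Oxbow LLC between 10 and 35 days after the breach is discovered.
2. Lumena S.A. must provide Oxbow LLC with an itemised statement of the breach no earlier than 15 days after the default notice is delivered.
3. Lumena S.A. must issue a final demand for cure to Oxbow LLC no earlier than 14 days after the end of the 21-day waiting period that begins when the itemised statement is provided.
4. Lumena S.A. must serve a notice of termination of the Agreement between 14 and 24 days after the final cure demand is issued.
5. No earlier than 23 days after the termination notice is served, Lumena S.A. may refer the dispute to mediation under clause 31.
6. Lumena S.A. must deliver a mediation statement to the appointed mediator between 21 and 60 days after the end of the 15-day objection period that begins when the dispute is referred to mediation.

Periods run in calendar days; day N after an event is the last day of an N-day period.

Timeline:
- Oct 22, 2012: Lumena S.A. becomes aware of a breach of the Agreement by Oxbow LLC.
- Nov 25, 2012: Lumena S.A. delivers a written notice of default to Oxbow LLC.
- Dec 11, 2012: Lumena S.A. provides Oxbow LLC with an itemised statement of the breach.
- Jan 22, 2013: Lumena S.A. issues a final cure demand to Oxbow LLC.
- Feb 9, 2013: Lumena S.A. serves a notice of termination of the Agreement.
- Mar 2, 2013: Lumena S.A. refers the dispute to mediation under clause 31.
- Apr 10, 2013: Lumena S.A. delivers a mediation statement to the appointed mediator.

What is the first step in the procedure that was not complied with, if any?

(1) the permitted window runs from Oct 22, 2012 + 10 = Nov 1, 2012 to Oct 22, 2012 + 35 = Nov 26, 2012; done Nov 25, 2012, which is between those dates.
(2) permitted from Nov 25, 2012 + 15 days = Dec 10, 2012 onward; done Dec 11, 2012 — permitted.
(3) permitted from Jan 1, 2013 + 14 days = Jan 15, 2013 onward; done Jan 22, 2013 — permitted.
(4) the permitted window runs from Jan 22, 2013 + 14 = Feb 5, 2013 to Jan 22, 2013 + 24 = Feb 15, 2013; done Feb 9, 2013 — within the window.
(5) permitted from Feb 9, 2013 + 23 days = Mar 4, 2013 onward; done Mar 2, 2013 — 2 days too early.
That is the first point of non-compliance.

Step 5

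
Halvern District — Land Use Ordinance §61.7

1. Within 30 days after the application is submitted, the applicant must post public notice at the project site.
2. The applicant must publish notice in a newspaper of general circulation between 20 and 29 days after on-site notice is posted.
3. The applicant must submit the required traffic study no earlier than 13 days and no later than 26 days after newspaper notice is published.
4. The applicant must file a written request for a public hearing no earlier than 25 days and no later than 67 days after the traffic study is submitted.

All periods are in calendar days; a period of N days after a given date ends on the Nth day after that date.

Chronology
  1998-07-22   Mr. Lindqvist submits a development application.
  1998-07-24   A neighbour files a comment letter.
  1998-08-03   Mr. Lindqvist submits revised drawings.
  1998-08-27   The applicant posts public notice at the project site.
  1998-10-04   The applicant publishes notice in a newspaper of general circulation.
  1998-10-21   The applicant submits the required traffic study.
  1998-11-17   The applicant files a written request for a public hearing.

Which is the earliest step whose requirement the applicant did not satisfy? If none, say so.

Step 1

Step 1 — counting 30 days from 1998-07-22 (when the application is submitted) gives a deadline of 1998-08-21; not done until 1998-08-27, 6 days after the deadline.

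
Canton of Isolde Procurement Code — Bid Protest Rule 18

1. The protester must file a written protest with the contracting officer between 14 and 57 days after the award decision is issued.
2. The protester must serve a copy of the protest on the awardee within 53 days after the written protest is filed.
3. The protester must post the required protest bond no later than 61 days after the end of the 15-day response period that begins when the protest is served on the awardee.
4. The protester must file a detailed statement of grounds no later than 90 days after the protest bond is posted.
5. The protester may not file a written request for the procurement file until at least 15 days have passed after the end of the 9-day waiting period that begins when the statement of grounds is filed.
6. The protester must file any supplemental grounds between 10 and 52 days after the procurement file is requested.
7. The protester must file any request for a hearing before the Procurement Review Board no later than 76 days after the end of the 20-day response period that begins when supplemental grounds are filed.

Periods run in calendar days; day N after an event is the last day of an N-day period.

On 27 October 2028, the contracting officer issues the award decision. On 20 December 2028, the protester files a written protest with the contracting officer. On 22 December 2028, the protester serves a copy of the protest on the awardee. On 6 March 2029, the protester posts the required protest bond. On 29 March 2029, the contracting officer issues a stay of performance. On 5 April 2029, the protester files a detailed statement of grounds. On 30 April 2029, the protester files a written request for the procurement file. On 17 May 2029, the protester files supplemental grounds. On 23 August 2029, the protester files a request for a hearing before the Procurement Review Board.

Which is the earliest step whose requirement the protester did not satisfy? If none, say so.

(1) the permitted window runs from 27 October 2028 + 14 = 10 November 2028 to 27 October 2028 + 57 = 23 December 2028; 20 December 2028 falls inside that range.
(2) due by 20 December 2028 + 53 days = 11 February 2029; 22 December 2028 is within that limit.
(3) due by 6 January 2029 + 61 days = 8 March 2029; 6 March 2029 is within that limit.
(4) due by 6 March 2029 + 90 days = 4 June 2029; completed 5 April 2029, before the deadline.
(5) permitted from 14 April 2029 + 15 days = 29 April 2029 onward; done 30 April 2029, after the minimum wait.
(6) the permitted window runs from 30 April 2029 + 10 = 10 May 2029 to 30 April 2029 + 52 = 21 June 2029; done 17 May 2029, which is between those dates.
(7) due by 6 June 2029 + 76 days = 21 August 2029; not done until 23 August 2029, 2 days after the deadline.

Step 7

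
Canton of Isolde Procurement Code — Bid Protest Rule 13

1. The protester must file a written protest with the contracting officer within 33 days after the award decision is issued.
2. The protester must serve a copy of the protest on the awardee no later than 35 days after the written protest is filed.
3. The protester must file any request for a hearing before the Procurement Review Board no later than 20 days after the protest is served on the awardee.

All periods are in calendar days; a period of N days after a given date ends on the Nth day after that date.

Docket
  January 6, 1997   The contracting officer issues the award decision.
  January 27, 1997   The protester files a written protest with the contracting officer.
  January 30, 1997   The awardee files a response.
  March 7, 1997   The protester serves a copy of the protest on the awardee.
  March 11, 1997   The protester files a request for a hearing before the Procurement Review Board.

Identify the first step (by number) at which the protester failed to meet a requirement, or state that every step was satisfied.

Step 2

Step 1 — counting 33 days from January 6, 1997 (when the award decision is issued) gives a deadline of February 8, 1997; done January 27, 1997 — timely.
Step 2 — counting 35 days from January 27, 1997 (when the written protest is filed) gives a deadline of March 3, 1997; not done until March 7, 1997, 4 days after the deadline.
Later steps need not be reached.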